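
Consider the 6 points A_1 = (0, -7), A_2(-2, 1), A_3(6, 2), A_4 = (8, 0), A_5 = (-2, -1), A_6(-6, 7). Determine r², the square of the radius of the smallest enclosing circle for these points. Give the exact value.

The minimum enclosing circle of a finite set is fixed by two of the points (as a diameter) or three (as a circumcircle).
The minimum enclosing circle is determined by three boundary points: A_1, A_4, A_6.
Their circumcentre is (-3/22, 27/22) with r² = 16385/242.
The farthest remaining point A_3 is at distance² 9257/242 ≤ 16385/242.

16385/242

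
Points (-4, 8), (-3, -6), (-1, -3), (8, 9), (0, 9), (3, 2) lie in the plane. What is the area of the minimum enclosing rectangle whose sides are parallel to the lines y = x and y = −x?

195

In coordinates u = x + y, v = x − y the rectangle is axis-aligned; the map (x,y)→(u,v) scales areas by 2.
u-values: 4, -9, -4, 17, 9, 5; range = 17 − (-9) = 26.
v-values: -12, 3, 2, -1, -9, 1; range = 3 − (-12) = 15.
Area = (26 × 15) / 2 = 195.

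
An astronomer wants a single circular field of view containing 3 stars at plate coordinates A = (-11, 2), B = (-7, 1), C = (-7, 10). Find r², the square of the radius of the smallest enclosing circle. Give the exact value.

21.25

Side lengths²: AB² = 17, AC² = 80, BC² = 81.
Since BC² = 81 < 80 + 17 = 97, the triangle is acute, so the smallest enclosing circle is the circumcircle.
Circumcentre = (-8, 5.5), r² = 21.25.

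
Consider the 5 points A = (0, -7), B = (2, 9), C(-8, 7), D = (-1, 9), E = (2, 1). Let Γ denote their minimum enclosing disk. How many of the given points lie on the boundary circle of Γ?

The minimum enclosing circle of a finite set is fixed by two of the points (as a diameter) or three (as a circumcircle).
The minimum enclosing circle is determined by three boundary points: A, B, C.
Their circumcentre is (-5/3, 4/3) with r² = 650/9.
The farthest remaining point D is at distance² 533/9 ≤ 650/9.
The points at distance exactly r from the centre are A, B, C — 3 points.

3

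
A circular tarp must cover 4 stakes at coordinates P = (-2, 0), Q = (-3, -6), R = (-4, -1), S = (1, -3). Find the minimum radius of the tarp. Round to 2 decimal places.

The minimum enclosing circle is determined by three boundary points: P, Q, S.
Their circumcentre is (-29/14, -43/14) with r² = 925/98.
The farthest remaining point R is at distance² 785/98 ≤ 925/98.
r = √(925/98) ≈ 3.07.

3.07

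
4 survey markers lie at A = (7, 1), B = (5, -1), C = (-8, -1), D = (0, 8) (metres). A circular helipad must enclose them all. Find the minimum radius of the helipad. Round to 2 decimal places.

7.58

A smallest enclosing disk is always determined by at most three of the input points on its boundary.
The minimum enclosing circle is determined by three boundary points: A, C, D.
Their circumcentre is (-19/34, 15/34) with r² = 33205/578.
The farthest remaining point B is at distance² 19061/578 ≤ 33205/578.
r = √(33205/578) ≈ 7.58.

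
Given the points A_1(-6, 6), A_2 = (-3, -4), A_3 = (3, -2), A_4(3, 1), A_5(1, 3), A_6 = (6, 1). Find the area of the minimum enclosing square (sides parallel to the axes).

144

The bounding box has width 12 and height 10.
An axis-aligned square enclosing the set must have side ≥ max(width, height).
So the minimum side is max(12, 10) = 12.
Area = 12² = 144.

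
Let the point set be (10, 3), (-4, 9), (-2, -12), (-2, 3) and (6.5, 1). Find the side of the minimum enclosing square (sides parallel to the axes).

The bounding box has width 14 and height 21.
An axis-aligned square enclosing the set must have side ≥ max(width, height).
So the minimum side is max(14, 21) = 21.

21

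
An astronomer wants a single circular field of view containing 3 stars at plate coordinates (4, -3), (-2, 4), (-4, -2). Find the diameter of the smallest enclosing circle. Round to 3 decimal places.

Call the three points A, B, C in the order given.
Side lengths²: AB² = 85, AC² = 65, BC² = 40.
Since AB² = 85 < 65 + 40 = 105, the triangle is acute, so the smallest enclosing circle is the circumcircle.
Circumcentre = (0.3, -0.1), r² = 22.1.
Diameter = 2r = 2√(22.1) ≈ 9.402.

9.402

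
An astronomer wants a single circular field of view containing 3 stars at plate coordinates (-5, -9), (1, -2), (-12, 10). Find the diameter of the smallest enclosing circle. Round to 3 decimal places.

20.248

Call the three points A, B, C in the order given.
Side lengths²: AB² = 85, AC² = 410, BC² = 313.
Since AC² = 410 ≥ 313 + 85 = 398, the angle opposite AC is not acute, so the smallest enclosing circle has AC as diameter.
Centre = midpoint of AC = (-8.5, 0.5), r² = 410/4 = 102.5.
Diameter = 2r = 2√(102.5) ≈ 20.248.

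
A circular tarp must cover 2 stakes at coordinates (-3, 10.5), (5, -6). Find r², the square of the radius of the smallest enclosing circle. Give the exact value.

The smallest circle enclosing two points has them as diameter endpoints.
Centre = midpoint = (1, 2.25); r² = |(-3, 10.5)−(5, -6)|²/4 = 336.25/4 = 84.0625.

84.0625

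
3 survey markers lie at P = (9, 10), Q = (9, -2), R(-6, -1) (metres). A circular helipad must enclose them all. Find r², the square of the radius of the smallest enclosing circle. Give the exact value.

Side lengths²: PQ² = 144, PR² = 346, QR² = 226.
Since PR² = 346 < 226 + 144 = 370, the triangle is acute, so the smallest enclosing circle is the circumcircle.
Circumcentre = (28/15, 4), r² = 19549/225.

19549/225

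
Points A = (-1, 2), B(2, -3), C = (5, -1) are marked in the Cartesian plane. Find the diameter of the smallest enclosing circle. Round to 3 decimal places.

6.716

Side lengths²: AB² = 34, AC² = 45, BC² = 13.
Since AC² = 45 < 34 + 13 = 47, the triangle is acute, so the smallest enclosing circle is the circumcircle.
Circumcentre = (27/14, 5/14), r² = 1105/98.
Diameter = 2r = 2√(1105/98) ≈ 6.716.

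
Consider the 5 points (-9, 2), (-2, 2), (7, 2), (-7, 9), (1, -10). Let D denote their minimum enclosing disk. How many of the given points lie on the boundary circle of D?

3

The farthest pair is (-7, 9)–(1, -10) with squared distance 425. The circle on this segment as diameter has centre (-3, -0.5) and r² = 425/4 = 106.25.
Check (-9, 2): distance² to centre = 42.25 ≤ 106.25, so it lies inside.
All remaining points lie in this disk, and no smaller disk contains both endpoints, so this is the minimum enclosing circle.
The points at distance exactly r from the centre are (7, 2), (-7, 9), (1, -10) — 3 points.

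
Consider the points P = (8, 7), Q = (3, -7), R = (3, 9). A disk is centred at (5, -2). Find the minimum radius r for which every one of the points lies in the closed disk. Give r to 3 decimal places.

The required radius is the distance from (5, -2) to the farthest point.
Squared distances: 90, 29, 125.
Maximum is 125, attained at R.
r = √125 ≈ 11.180.

11.180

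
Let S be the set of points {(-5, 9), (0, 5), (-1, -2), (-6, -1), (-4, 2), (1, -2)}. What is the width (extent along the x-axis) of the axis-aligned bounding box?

7

max x = 1, min x = -6, so width = 7.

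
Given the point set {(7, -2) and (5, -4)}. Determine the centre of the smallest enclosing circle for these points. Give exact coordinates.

The smallest circle enclosing two points has them as diameter endpoints.
Centre = midpoint = (6, -3); r² = |(7, -2)−(5, -4)|²/4 = 8/4 = 2.
Centre = (6, -3).

(6, -3)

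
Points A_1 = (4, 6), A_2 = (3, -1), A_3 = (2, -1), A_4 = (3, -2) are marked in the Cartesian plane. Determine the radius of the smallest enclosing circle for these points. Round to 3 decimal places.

A smallest enclosing disk is always determined by at most three of the input points on its boundary.
The farthest pair is A_1–A_4 with squared distance 65. The circle on this segment as diameter has centre (3.5, 2) and r² = 65/4 = 16.25.
Check A_2: distance² to centre = 9.25 ≤ 16.25, so it lies inside.
All remaining points lie in this disk, and no smaller disk contains both endpoints, so this is the minimum enclosing circle.
r = √(16.25) ≈ 4.031.

4.031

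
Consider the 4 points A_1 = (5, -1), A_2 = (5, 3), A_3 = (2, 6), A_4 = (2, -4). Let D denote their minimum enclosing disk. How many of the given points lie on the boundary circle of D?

The minimum enclosing circle of a finite set is fixed by two of the points (as a diameter) or three (as a circumcircle).
The farthest pair is A_3–A_4 with squared distance 100. The circle on this segment as diameter has centre (2, 1) and r² = 100/4 = 25.
Check A_1: distance² to centre = 13 ≤ 25, so it lies inside.
All remaining points lie in this disk, and no smaller disk contains both endpoints, so this is the minimum enclosing circle.
The points at distance exactly r from the centre are A_3, A_4 — 2 points.

2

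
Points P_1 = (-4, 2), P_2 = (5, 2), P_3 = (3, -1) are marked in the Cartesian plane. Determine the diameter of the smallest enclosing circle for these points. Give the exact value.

9

Side lengths²: P_1P_2² = 81, P_1P_3² = 58, P_2P_3² = 13.
Since P_1P_2² = 81 ≥ 58 + 13 = 71, the angle opposite P_1P_2 is not acute, so the smallest enclosing circle has P_1P_2 as diameter.
Centre = midpoint of P_1P_2 = (0.5, 2), r² = 81/4 = 20.25.
Diameter = 2r = 2√(20.25) = 9.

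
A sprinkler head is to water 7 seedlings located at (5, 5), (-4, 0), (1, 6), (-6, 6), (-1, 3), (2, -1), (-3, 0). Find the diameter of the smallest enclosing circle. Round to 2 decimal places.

The minimum enclosing circle is determined by three boundary points: (5, 5), (-6, 6), (2, -1).
Their circumcentre is (-29/46, 187/46) with r² = 34465/1058.
The farthest remaining point (-4, 0) is at distance² 29497/1058 ≤ 34465/1058.
Diameter = 2r = 2√(34465/1058) ≈ 11.42.

11.42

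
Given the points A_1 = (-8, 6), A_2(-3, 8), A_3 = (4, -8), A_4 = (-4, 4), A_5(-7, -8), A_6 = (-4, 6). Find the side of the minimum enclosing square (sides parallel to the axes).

The bounding box has width 12 and height 16.
An axis-aligned square enclosing the set must have side ≥ max(width, height).
So the minimum side is max(12, 16) = 16.

16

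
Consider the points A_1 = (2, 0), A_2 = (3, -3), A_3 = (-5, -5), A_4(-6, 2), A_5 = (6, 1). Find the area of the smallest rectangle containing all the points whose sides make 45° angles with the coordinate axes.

119

In coordinates u = x + y, v = x − y the rectangle is axis-aligned; the map (x,y)→(u,v) scales areas by 2.
u-values: 2, 0, -10, -4, 7; range = 7 − (-10) = 17.
v-values: 2, 6, 0, -8, 5; range = 6 − (-8) = 14.
Area = (17 × 14) / 2 = 119.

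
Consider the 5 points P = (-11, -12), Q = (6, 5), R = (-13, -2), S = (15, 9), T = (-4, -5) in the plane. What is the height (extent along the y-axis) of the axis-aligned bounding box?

21

max y = 9, min y = -12, so height = 21.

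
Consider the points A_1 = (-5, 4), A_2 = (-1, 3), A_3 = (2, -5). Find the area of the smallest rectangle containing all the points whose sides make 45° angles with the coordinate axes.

In coordinates u = x + y, v = x − y the rectangle is axis-aligned; the map (x,y)→(u,v) scales areas by 2.
u-values: -1, 2, -3; range = 2 − (-3) = 5.
v-values: -9, -4, 7; range = 7 − (-9) = 16.
Area = (5 × 16) / 2 = 40.

40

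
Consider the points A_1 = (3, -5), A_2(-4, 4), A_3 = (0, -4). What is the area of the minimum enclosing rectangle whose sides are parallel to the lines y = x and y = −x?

32

In coordinates u = x + y, v = x − y the rectangle is axis-aligned; the map (x,y)→(u,v) scales areas by 2.
u-values: -2, 0, -4; range = 0 − (-4) = 4.
v-values: 8, -8, 4; range = 8 − (-8) = 16.
Area = (4 × 16) / 2 = 32.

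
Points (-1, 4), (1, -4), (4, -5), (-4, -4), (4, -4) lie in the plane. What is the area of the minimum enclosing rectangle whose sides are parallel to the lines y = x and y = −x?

77

In coordinates u = x + y, v = x − y the rectangle is axis-aligned; the map (x,y)→(u,v) scales areas by 2.
u-values: 3, -3, -1, -8, 0; range = 3 − (-8) = 11.
v-values: -5, 5, 9, 0, 8; range = 9 − (-5) = 14.
Area = (11 × 14) / 2 = 77.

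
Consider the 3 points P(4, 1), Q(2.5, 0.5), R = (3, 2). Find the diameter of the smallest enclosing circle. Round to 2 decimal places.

1.77

Side lengths²: PQ² = 2.5, PR² = 2, QR² = 2.5.
Since QR² = 2.5 < 2.5 + 2 = 4.5, the triangle is acute, so the smallest enclosing circle is the circumcircle.
Circumcentre = (3.125, 1.125), r² = 0.78125.
Diameter = 2r = 2√(0.78125) ≈ 1.77.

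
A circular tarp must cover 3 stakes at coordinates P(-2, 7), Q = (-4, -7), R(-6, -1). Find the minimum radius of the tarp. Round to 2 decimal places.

7.07

Side lengths²: PQ² = 200, PR² = 80, QR² = 40.
Since PQ² = 200 ≥ 80 + 40 = 120, the angle opposite PQ is not acute, so the smallest enclosing circle has PQ as diameter.
Centre = midpoint of PQ = (-3, 0), r² = 200/4 = 50.
r = √50 ≈ 7.07.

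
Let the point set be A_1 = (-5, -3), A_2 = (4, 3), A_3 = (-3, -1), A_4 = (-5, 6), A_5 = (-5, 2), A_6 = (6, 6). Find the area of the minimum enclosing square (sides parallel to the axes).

121

The bounding box has width 11 and height 9.
An axis-aligned square enclosing the set must have side ≥ max(width, height).
So the minimum side is max(11, 9) = 11.
Area = 11² = 121.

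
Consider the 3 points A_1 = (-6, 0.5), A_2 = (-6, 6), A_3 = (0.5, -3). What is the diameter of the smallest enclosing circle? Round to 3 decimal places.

11.102

Side lengths²: A_1A_2² = 30.25, A_1A_3² = 54.5, A_2A_3² = 123.25.
Since A_2A_3² = 123.25 ≥ 54.5 + 30.25 = 84.75, the angle opposite A_2A_3 is not acute, so the smallest enclosing circle has A_2A_3 as diameter.
Centre = midpoint of A_2A_3 = (-2.75, 1.5), r² = 123.25/4 = 30.8125.
Diameter = 2r = 2√(30.8125) ≈ 11.102.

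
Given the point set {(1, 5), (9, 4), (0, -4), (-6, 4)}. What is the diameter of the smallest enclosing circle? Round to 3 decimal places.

The minimum enclosing circle is determined by three boundary points: (9, 4), (0, -4), (-6, 4).
Their circumcentre is (1.5, 3.375) with r² = 56.640625.
The farthest remaining point (1, 5) is at distance² 2.890625 ≤ 56.640625.
Diameter = 2r = 2√(56.640625) ≈ 15.052.

15.052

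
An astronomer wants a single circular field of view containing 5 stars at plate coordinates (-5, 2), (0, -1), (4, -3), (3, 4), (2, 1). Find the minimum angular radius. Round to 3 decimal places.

5.175

A smallest enclosing disk is always determined by at most three of the input points on its boundary.
The minimum enclosing circle is determined by three boundary points: (-5, 2), (4, -3), (3, 4).
Their circumcentre is (-7/29, -1/29) with r² = 22525/841.
The farthest remaining point (2, 1) is at distance² 5125/841 ≤ 22525/841.
r = √(22525/841) ≈ 5.175.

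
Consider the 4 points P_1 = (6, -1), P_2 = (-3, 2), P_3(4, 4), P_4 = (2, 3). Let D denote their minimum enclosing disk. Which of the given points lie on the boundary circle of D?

P_1, P_2

The minimum enclosing circle of a finite set is fixed by two of the points (as a diameter) or three (as a circumcircle).
The farthest pair is P_1–P_2 with squared distance 90. The circle on this segment as diameter has centre (1.5, 0.5) and r² = 90/4 = 22.5.
Check P_3: distance² to centre = 18.5 ≤ 22.5, so it lies inside.
All remaining points lie in this disk, and no smaller disk contains both endpoints, so this is the minimum enclosing circle.
The points at distance exactly r from the centre are P_1, P_2 — 2 points.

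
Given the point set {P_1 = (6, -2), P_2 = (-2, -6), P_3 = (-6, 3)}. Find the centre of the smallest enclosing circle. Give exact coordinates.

(-5/44, 5/22)

Side lengths²: P_1P_2² = 80, P_1P_3² = 169, P_2P_3² = 97.
Since P_1P_3² = 169 < 97 + 80 = 177, the triangle is acute, so the smallest enclosing circle is the circumcircle.
Circumcentre = (-5/44, 5/22), r² = 81965/1936.
Centre = (-5/44, 5/22).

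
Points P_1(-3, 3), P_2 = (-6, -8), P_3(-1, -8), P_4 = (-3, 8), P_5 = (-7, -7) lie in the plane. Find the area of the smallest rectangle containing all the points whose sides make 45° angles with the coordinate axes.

171

In coordinates u = x + y, v = x − y the rectangle is axis-aligned; the map (x,y)→(u,v) scales areas by 2.
u-values: 0, -14, -9, 5, -14; range = 5 − (-14) = 19.
v-values: -6, 2, 7, -11, 0; range = 7 − (-11) = 18.
Area = (19 × 18) / 2 = 171.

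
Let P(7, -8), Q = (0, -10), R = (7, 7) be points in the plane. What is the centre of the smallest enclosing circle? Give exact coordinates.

(3.5, -1.5)

Side lengths²: PQ² = 53, PR² = 225, QR² = 338.
Since QR² = 338 ≥ 225 + 53 = 278, the angle opposite QR is not acute, so the smallest enclosing circle has QR as diameter.
Centre = midpoint of QR = (3.5, -1.5), r² = 338/4 = 84.5.
Centre = (3.5, -1.5).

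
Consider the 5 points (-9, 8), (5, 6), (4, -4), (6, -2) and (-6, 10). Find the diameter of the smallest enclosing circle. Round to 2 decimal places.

A smallest enclosing disk is always determined by at most three of the input points on its boundary.
The farthest pair is (-9, 8)–(6, -2) with squared distance 325. The circle on this segment as diameter has centre (-1.5, 3) and r² = 325/4 = 81.25.
Check (5, 6): distance² to centre = 51.25 ≤ 81.25, so it lies inside.
All remaining points lie in this disk, and no smaller disk contains both endpoints, so this is the minimum enclosing circle.
Diameter = 2r = 2√(81.25) ≈ 18.03.

18.03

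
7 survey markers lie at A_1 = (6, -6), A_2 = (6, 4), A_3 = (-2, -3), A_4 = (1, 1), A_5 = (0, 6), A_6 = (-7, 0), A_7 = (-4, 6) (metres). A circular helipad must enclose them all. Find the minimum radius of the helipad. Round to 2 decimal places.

A smallest enclosing disk is always determined by at most three of the input points on its boundary.
The minimum enclosing circle is determined by three boundary points: A_1, A_6, A_7.
Their circumcentre is (0.8125, -0.15625) with r² = 61.0595703125.
The farthest remaining point A_2 is at distance² 44.1845703125 ≤ 61.0595703125.
r = √(61.0595703125) ≈ 7.81.

7.81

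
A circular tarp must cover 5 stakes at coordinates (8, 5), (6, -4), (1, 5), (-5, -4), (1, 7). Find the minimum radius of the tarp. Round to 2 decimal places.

7.91

The minimum enclosing circle of a finite set is fixed by two of the points (as a diameter) or three (as a circumcircle).
The farthest pair is (8, 5)–(-5, -4) with squared distance 250. The circle on this segment as diameter has centre (1.5, 0.5) and r² = 250/4 = 62.5.
Check (6, -4): distance² to centre = 40.5 ≤ 62.5, so it lies inside.
All remaining points lie in this disk, and no smaller disk contains both endpoints, so this is the minimum enclosing circle.
r = √(62.5) ≈ 7.91.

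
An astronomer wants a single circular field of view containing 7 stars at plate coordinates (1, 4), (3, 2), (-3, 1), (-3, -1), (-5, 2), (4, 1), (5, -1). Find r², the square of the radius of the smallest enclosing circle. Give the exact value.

A smallest enclosing disk is always determined by at most three of the input points on its boundary.
The farthest pair is (-5, 2)–(5, -1) with squared distance 109. The circle on this segment as diameter has centre (0, 0.5) and r² = 109/4 = 27.25.
Check (1, 4): distance² to centre = 13.25 ≤ 27.25, so it lies inside.
All remaining points lie in this disk, and no smaller disk contains both endpoints, so this is the minimum enclosing circle.

27.25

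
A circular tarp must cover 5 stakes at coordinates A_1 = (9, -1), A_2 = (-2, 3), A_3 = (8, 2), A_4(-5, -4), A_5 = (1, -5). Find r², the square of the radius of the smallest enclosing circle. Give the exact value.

The minimum enclosing circle of a finite set is fixed by two of the points (as a diameter) or three (as a circumcircle).
The minimum enclosing circle is determined by three boundary points: A_1, A_3, A_4.
Their circumcentre is (11/6, -31/18) with r² = 8405/162.
The farthest remaining point A_2 is at distance² 5993/162 ≤ 8405/162.

8405/162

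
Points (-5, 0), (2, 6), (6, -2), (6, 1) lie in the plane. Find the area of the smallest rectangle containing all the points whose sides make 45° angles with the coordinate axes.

84.5

In coordinates u = x + y, v = x − y the rectangle is axis-aligned; the map (x,y)→(u,v) scales areas by 2.
u-values: -5, 8, 4, 7; range = 8 − (-5) = 13.
v-values: -5, -4, 8, 5; range = 8 − (-5) = 13.
Area = (13 × 13) / 2 = 84.5.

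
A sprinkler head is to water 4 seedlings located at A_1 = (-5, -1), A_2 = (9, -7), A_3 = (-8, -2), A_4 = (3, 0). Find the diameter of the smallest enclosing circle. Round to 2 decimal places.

17.72

The minimum enclosing circle of a finite set is fixed by two of the points (as a diameter) or three (as a circumcircle).
The farthest pair is A_2–A_3 with squared distance 314. The circle on this segment as diameter has centre (0.5, -4.5) and r² = 314/4 = 78.5.
Check A_1: distance² to centre = 42.5 ≤ 78.5, so it lies inside.
All remaining points lie in this disk, and no smaller disk contains both endpoints, so this is the minimum enclosing circle.
Diameter = 2r = 2√(78.5) ≈ 17.72.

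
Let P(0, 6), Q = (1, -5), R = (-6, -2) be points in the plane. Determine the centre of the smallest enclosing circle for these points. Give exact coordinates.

(-31/37, 14/37)

Side lengths²: PQ² = 122, PR² = 100, QR² = 58.
Since PQ² = 122 < 100 + 58 = 158, the triangle is acute, so the smallest enclosing circle is the circumcircle.
Circumcentre = (-31/37, 14/37), r² = 44225/1369.
Centre = (-31/37, 14/37).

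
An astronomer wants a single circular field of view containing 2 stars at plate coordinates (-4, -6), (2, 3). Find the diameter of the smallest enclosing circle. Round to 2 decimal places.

10.82

The smallest circle enclosing two points has them as diameter endpoints.
Centre = midpoint = (-1, -1.5); r² = |(-4, -6)−(2, 3)|²/4 = 117/4 = 29.25.
Diameter = 2r = 2√(29.25) ≈ 10.82.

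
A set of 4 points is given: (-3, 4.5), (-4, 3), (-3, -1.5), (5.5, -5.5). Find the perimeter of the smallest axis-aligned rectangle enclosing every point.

39

Width = max x − min x = 5.5 − (-4) = 9.5.
Height = max y − min y = 4.5 − (-5.5) = 10.
Perimeter = 2(9.5 + 10) = 39.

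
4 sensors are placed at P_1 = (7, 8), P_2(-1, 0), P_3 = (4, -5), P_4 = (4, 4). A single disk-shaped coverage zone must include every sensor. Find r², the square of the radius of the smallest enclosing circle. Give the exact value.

A smallest enclosing disk is always determined by at most three of the input points on its boundary.
The farthest pair is P_1–P_3 with squared distance 178. The circle on this segment as diameter has centre (5.5, 1.5) and r² = 178/4 = 44.5.
Check P_2: distance² to centre = 44.5 ≤ 44.5, so it lies inside.
All remaining points lie in this disk, and no smaller disk contains both endpoints, so this is the minimum enclosing circle.

44.5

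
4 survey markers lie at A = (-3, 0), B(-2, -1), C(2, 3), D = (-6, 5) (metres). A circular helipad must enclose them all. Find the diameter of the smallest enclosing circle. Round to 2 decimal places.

8.41

The minimum enclosing circle of a finite set is fixed by two of the points (as a diameter) or three (as a circumcircle).
The minimum enclosing circle is determined by three boundary points: B, C, D.
Their circumcentre is (-2.2, 3.2) with r² = 17.68.
The farthest remaining point A is at distance² 10.88 ≤ 17.68.
Diameter = 2r = 2√(17.68) ≈ 8.41.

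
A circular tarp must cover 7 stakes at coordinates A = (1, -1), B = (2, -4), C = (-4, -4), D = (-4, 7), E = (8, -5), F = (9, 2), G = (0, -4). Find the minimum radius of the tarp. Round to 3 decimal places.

The minimum enclosing circle of a finite set is fixed by two of the points (as a diameter) or three (as a circumcircle).
The farthest pair is D–E with squared distance 288. The circle on this segment as diameter has centre (2, 1) and r² = 288/4 = 72.
Check A: distance² to centre = 5 ≤ 72, so it lies inside.
All remaining points lie in this disk, and no smaller disk contains both endpoints, so this is the minimum enclosing circle.
r = √72 ≈ 8.485.

8.485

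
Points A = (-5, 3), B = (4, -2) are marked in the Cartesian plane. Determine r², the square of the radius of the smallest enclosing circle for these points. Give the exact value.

26.5

The smallest circle enclosing two points has them as diameter endpoints.
Centre = midpoint = (-0.5, 0.5); r² = |AB|²/4 = 106/4 = 26.5.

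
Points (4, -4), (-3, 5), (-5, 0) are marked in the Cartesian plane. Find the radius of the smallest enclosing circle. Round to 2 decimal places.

5.70

Call the three points A, B, C in the order given.
Side lengths²: AB² = 130, AC² = 97, BC² = 29.
Since AB² = 130 ≥ 97 + 29 = 126, the angle opposite AB is not acute, so the smallest enclosing circle has AB as diameter.
Centre = midpoint of AB = (0.5, 0.5), r² = 130/4 = 32.5.
r = √(32.5) ≈ 5.70.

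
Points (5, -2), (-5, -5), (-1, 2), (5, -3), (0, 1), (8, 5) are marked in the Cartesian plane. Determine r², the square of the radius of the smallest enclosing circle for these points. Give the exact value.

67.25

The minimum enclosing circle of a finite set is fixed by two of the points (as a diameter) or three (as a circumcircle).
The farthest pair is (-5, -5)–(8, 5) with squared distance 269. The circle on this segment as diameter has centre (1.5, 0) and r² = 269/4 = 67.25.
Check (5, -2): distance² to centre = 16.25 ≤ 67.25, so it lies inside.
All remaining points lie in this disk, and no smaller disk contains both endpoints, so this is the minimum enclosing circle.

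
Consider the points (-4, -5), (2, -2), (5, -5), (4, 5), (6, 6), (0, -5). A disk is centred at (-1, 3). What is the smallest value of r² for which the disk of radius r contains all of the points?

The required radius is the distance from (-1, 3) to the farthest point.
Squared distances: 73, 34, 100, 29, 58, 65.
Maximum is 100, attained at (5, -5).

100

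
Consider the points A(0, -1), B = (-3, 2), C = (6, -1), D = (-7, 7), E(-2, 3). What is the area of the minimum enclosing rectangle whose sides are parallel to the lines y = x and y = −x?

63

In coordinates u = x + y, v = x − y the rectangle is axis-aligned; the map (x,y)→(u,v) scales areas by 2.
u-values: -1, -1, 5, 0, 1; range = 5 − (-1) = 6.
v-values: 1, -5, 7, -14, -5; range = 7 − (-14) = 21.
Area = (6 × 21) / 2 = 63.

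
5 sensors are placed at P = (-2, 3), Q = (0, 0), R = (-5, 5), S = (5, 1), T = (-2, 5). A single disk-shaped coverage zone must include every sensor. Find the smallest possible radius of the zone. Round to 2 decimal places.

The minimum enclosing circle of a finite set is fixed by two of the points (as a diameter) or three (as a circumcircle).
The farthest pair is R–S with squared distance 116. The circle on this segment as diameter has centre (0, 3) and r² = 116/4 = 29.
Check P: distance² to centre = 4 ≤ 29, so it lies inside.
All remaining points lie in this disk, and no smaller disk contains both endpoints, so this is the minimum enclosing circle.
r = √29 ≈ 5.39.

5.39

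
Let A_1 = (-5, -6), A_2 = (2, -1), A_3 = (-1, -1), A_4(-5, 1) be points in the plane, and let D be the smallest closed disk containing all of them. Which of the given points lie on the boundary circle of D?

A_1, A_2, A_4

By Welzl's lemma the MEC is supported by two points (diametrically opposite) or three points (on a circumcircle).
The minimum enclosing circle is determined by three boundary points: A_1, A_2, A_4.
Their circumcentre is (-31/14, -2.5) with r² = 1961/98.
The farthest remaining point A_3 is at distance² 365/98 ≤ 1961/98.
The points at distance exactly r from the centre are A_1, A_2, A_4 — 3 points.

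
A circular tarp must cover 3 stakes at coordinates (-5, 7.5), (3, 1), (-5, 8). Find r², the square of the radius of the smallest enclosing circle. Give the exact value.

Call the three points A, B, C in the order given.
Side lengths²: AB² = 106.25, AC² = 0.25, BC² = 113.
Since BC² = 113 ≥ 106.25 + 0.25 = 106.5, the angle opposite BC is not acute, so the smallest enclosing circle has BC as diameter.
Centre = midpoint of BC = (-1, 4.5), r² = 113/4 = 28.25.

28.25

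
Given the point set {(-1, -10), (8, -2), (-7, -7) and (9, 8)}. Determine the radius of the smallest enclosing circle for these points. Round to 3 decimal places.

10.966

A smallest enclosing disk is always determined by at most three of the input points on its boundary.
The farthest pair is (-7, -7)–(9, 8) with squared distance 481. The circle on this segment as diameter has centre (1, 0.5) and r² = 481/4 = 120.25.
Check (-1, -10): distance² to centre = 114.25 ≤ 120.25, so it lies inside.
All remaining points lie in this disk, and no smaller disk contains both endpoints, so this is the minimum enclosing circle.
r = √(120.25) ≈ 10.966.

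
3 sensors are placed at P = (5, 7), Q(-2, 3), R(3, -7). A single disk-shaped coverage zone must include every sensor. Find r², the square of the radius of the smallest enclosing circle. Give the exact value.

50

Side lengths²: PQ² = 65, PR² = 200, QR² = 125.
Since PR² = 200 ≥ 125 + 65 = 190, the angle opposite PR is not acute, so the smallest enclosing circle has PR as diameter.
Centre = midpoint of PR = (4, 0), r² = 200/4 = 50.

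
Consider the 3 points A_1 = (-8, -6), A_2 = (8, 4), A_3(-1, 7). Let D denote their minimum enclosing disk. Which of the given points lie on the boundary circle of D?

A_1, A_2

Side lengths²: A_1A_2² = 356, A_1A_3² = 218, A_2A_3² = 90.
Since A_1A_2² = 356 ≥ 218 + 90 = 308, the angle opposite A_1A_2 is not acute, so the smallest enclosing circle has A_1A_2 as diameter.
Centre = midpoint of A_1A_2 = (0, -1), r² = 356/4 = 89.
The points at distance exactly r from the centre are A_1, A_2 — 2 points.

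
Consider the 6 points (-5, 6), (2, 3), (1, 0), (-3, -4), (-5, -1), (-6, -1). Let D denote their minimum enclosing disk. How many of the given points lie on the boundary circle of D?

By Welzl's lemma the MEC is supported by two points (diametrically opposite) or three points (on a circumcircle).
The minimum enclosing circle is determined by three boundary points: (-5, 6), (2, 3), (-3, -4).
Their circumcentre is (-2.90625, 1.21875) with r² = 27.244140625.
The farthest remaining point (1, 0) is at distance² 16.744140625 ≤ 27.244140625.
The points at distance exactly r from the centre are (-5, 6), (2, 3), (-3, -4) — 3 points.

3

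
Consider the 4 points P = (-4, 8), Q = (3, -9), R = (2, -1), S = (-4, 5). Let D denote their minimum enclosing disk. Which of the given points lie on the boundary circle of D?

The minimum enclosing circle of a finite set is fixed by two of the points (as a diameter) or three (as a circumcircle).
The farthest pair is P–Q with squared distance 338. The circle on this segment as diameter has centre (-0.5, -0.5) and r² = 338/4 = 84.5.
Check R: distance² to centre = 6.5 ≤ 84.5, so it lies inside.
All remaining points lie in this disk, and no smaller disk contains both endpoints, so this is the minimum enclosing circle.
The points at distance exactly r from the centre are P, Q — 2 points.

P, Q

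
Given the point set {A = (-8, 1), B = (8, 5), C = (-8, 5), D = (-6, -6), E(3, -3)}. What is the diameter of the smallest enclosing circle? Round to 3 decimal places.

18.096

A smallest enclosing disk is always determined by at most three of the input points on its boundary.
The minimum enclosing circle is determined by three boundary points: B, C, D.
Their circumcentre is (0, 17/22) with r² = 39625/484.
The farthest remaining point A is at distance² 31001/484 ≤ 39625/484.
Diameter = 2r = 2√(39625/484) ≈ 18.096.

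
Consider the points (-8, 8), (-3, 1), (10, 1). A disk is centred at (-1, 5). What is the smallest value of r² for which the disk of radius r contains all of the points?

The required radius is the distance from (-1, 5) to the farthest point.
Squared distances: 58, 20, 137.
Maximum is 137, attained at (10, 1).

137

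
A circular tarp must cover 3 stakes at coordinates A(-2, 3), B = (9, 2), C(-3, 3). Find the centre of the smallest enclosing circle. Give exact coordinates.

Side lengths²: AB² = 122, AC² = 1, BC² = 145.
Since BC² = 145 ≥ 122 + 1 = 123, the angle opposite BC is not acute, so the smallest enclosing circle has BC as diameter.
Centre = midpoint of BC = (3, 2.5), r² = 145/4 = 36.25.
Centre = (3, 2.5).

(3, 2.5)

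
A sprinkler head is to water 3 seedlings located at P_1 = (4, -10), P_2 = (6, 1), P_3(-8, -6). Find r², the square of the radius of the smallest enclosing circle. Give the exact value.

Side lengths²: P_1P_2² = 125, P_1P_3² = 160, P_2P_3² = 245.
Since P_2P_3² = 245 < 160 + 125 = 285, the triangle is acute, so the smallest enclosing circle is the circumcircle.
Circumcentre = (-0.5, -3.5), r² = 62.5.

62.5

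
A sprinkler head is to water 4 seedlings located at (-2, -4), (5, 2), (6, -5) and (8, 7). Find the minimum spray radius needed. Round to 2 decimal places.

The minimum enclosing circle of a finite set is fixed by two of the points (as a diameter) or three (as a circumcircle).
The farthest pair is (-2, -4)–(8, 7) with squared distance 221. The circle on this segment as diameter has centre (3, 1.5) and r² = 221/4 = 55.25.
Check (5, 2): distance² to centre = 4.25 ≤ 55.25, so it lies inside.
All remaining points lie in this disk, and no smaller disk contains both endpoints, so this is the minimum enclosing circle.
r = √(55.25) ≈ 7.43.

7.43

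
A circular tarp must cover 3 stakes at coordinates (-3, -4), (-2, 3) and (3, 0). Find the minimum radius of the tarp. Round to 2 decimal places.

3.91

Call the three points A, B, C in the order given.
Side lengths²: AB² = 50, AC² = 52, BC² = 34.
Since AC² = 52 < 50 + 34 = 84, the triangle is acute, so the smallest enclosing circle is the circumcircle.
Circumcentre = (-16/19, -14/19), r² = 5525/361.
r = √(5525/361) ≈ 3.91.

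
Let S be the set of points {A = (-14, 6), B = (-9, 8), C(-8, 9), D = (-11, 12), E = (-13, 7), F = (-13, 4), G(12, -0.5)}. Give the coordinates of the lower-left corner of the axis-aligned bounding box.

(-14, -0.5)

x-range [-14, 12], y-range [-0.5, 12].
The lower-left corner is (-14, -0.5).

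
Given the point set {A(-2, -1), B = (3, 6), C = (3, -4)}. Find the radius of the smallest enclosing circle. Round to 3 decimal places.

5.016

Side lengths²: AB² = 74, AC² = 34, BC² = 100.
Since BC² = 100 < 74 + 34 = 108, the triangle is acute, so the smallest enclosing circle is the circumcircle.
Circumcentre = (2.6, 1), r² = 25.16.
r = √(25.16) ≈ 5.016.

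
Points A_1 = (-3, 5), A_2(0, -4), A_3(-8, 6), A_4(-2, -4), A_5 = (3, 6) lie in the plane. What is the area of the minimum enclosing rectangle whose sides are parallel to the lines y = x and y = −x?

135

In coordinates u = x + y, v = x − y the rectangle is axis-aligned; the map (x,y)→(u,v) scales areas by 2.
u-values: 2, -4, -2, -6, 9; range = 9 − (-6) = 15.
v-values: -8, 4, -14, 2, -3; range = 4 − (-14) = 18.
Area = (15 × 18) / 2 = 135.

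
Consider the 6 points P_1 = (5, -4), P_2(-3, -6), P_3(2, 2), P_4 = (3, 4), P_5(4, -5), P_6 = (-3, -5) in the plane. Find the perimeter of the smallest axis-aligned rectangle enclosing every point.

Width = max x − min x = 5 − (-3) = 8.
Height = max y − min y = 4 − (-6) = 10.
Perimeter = 2(8 + 10) = 36.

36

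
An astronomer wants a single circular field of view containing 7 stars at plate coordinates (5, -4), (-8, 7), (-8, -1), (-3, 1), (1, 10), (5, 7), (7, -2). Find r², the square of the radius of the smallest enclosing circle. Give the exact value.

76.5

By Welzl's lemma the MEC is supported by two points (diametrically opposite) or three points (on a circumcircle).
The farthest pair is (-8, 7)–(7, -2) with squared distance 306. The circle on this segment as diameter has centre (-0.5, 2.5) and r² = 306/4 = 76.5.
Check (5, -4): distance² to centre = 72.5 ≤ 76.5, so it lies inside.
All remaining points lie in this disk, and no smaller disk contains both endpoints, so this is the minimum enclosing circle.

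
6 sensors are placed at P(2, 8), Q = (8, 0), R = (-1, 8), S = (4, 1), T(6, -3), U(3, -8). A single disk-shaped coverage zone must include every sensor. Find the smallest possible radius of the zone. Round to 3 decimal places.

A smallest enclosing disk is always determined by at most three of the input points on its boundary.
The farthest pair is R–U with squared distance 272. The circle on this segment as diameter has centre (1, 0) and r² = 272/4 = 68.
Check P: distance² to centre = 65 ≤ 68, so it lies inside.
All remaining points lie in this disk, and no smaller disk contains both endpoints, so this is the minimum enclosing circle.
r = √68 ≈ 8.246.

8.246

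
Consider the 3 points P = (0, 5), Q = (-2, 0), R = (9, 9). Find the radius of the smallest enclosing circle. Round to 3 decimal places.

7.106

Side lengths²: PQ² = 29, PR² = 97, QR² = 202.
Since QR² = 202 ≥ 97 + 29 = 126, the angle opposite QR is not acute, so the smallest enclosing circle has QR as diameter.
Centre = midpoint of QR = (3.5, 4.5), r² = 202/4 = 50.5.
r = √(50.5) ≈ 7.106.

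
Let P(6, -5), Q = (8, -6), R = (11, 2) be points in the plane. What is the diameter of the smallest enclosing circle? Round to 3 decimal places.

Side lengths²: PQ² = 5, PR² = 74, QR² = 73.
Since PR² = 74 < 73 + 5 = 78, the triangle is acute, so the smallest enclosing circle is the circumcircle.
Circumcentre = (337/38, -67/38), r² = 13505/722.
Diameter = 2r = 2√(13505/722) ≈ 8.650.

8.650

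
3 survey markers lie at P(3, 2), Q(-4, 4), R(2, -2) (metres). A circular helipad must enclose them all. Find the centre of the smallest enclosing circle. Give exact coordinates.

(-1, 1)

Side lengths²: PQ² = 53, PR² = 17, QR² = 72.
Since QR² = 72 ≥ 53 + 17 = 70, the angle opposite QR is not acute, so the smallest enclosing circle has QR as diameter.
Centre = midpoint of QR = (-1, 1), r² = 72/4 = 18.
Centre = (-1, 1).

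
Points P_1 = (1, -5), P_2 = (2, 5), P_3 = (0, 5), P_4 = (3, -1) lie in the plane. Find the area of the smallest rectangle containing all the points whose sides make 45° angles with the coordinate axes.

In coordinates u = x + y, v = x − y the rectangle is axis-aligned; the map (x,y)→(u,v) scales areas by 2.
u-values: -4, 7, 5, 2; range = 7 − (-4) = 11.
v-values: 6, -3, -5, 4; range = 6 − (-5) = 11.
Area = (11 × 11) / 2 = 60.5.

60.5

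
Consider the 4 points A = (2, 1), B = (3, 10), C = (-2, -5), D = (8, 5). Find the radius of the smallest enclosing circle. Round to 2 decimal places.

7.91

A smallest enclosing disk is always determined by at most three of the input points on its boundary.
The farthest pair is B–C with squared distance 250. The circle on this segment as diameter has centre (0.5, 2.5) and r² = 250/4 = 62.5.
Check A: distance² to centre = 4.5 ≤ 62.5, so it lies inside.
All remaining points lie in this disk, and no smaller disk contains both endpoints, so this is the minimum enclosing circle.
r = √(62.5) ≈ 7.91.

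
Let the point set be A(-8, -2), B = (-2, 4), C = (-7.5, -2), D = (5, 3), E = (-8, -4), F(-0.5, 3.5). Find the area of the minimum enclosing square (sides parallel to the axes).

The bounding box has width 13 and height 8.
An axis-aligned square enclosing the set must have side ≥ max(width, height).
So the minimum side is max(13, 8) = 13.
Area = 13² = 169.

169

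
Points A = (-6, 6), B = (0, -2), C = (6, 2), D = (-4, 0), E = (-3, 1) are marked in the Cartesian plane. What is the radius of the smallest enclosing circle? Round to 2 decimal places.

6.32

By Welzl's lemma the MEC is supported by two points (diametrically opposite) or three points (on a circumcircle).
The farthest pair is A–C with squared distance 160. The circle on this segment as diameter has centre (0, 4) and r² = 160/4 = 40.
Check B: distance² to centre = 36 ≤ 40, so it lies inside.
All remaining points lie in this disk, and no smaller disk contains both endpoints, so this is the minimum enclosing circle.
r = √40 ≈ 6.32.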